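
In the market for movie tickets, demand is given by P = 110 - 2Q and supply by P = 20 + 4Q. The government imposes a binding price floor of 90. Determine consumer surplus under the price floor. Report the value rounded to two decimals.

Free-market equilibrium: 110 - 2Q = 20 + 4Q gives Q* = 15, P* = 80.
At P = 90, buyers demand (110 - 90)/2 = 10 while sellers would supply more, so the quantity traded is 10 at price 90.
CS is the triangle under demand above 90: (1/2)(10)(110 - 90) = 100.

100.00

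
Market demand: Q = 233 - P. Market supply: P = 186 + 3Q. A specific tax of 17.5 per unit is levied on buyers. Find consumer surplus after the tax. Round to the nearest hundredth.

27.20

Rewriting demand in inverse form: P = 233 - Q.
Pre-tax equilibrium: 233 - Q = 186 + 3Q gives Q* = 11.75, P* = 221.25.
A tax on buyers shifts demand down by 17.5: (233 - 17.5) - Q = 186 + 3Q, so Q_t = 7.375. Buyers pay P_b = 225.625; sellers receive P_s = P_b - 17.5 = 208.125.
CS = (1/2)(Q_t)(233 - P_b) = (1/2)(7.375)(7.375) = 27.1953.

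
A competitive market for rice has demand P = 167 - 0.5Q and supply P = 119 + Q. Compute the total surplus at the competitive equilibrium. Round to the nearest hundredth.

Set 167 - 0.5Q = 119 + Q, which gives 48 = 1.5Q, so Q* = 32 and P* = 167 - 0.5(32) = 151.
CS = (1/2)(32)(16) = 256 and PS = (1/2)(32)(32) = 512, so total surplus = 768.

768.00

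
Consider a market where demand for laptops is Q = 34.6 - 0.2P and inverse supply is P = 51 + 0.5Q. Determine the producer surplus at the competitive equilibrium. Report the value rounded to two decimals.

123.01

Rewriting demand in inverse form: P = 173 - 5Q.
Set 173 - 5Q = 51 + 0.5Q, which gives 122 = 5.5Q, so Q* = 22.1818 and P* = 173 - 5(22.1818) = 62.0909.
Producer surplus is the triangle above supply below P*: (1/2)(22.1818)(62.0909 - 51) = (1/2)(22.1818)(11.0909) = 123.0083.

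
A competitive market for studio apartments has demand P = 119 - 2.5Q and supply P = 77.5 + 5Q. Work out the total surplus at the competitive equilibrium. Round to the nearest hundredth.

114.82

Setting demand equal to supply, 41.5 = 7.5Q, so Q* = 5.5333 and P* = 105.1667.
Total surplus is the full triangle between the curves from 0 to Q*: (1/2)(5.5333)(119 - 77.5) = 114.8167.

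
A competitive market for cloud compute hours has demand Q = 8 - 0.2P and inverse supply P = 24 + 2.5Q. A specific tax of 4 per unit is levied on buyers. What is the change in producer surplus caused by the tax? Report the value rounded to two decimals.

-2.49

Rewriting demand in inverse form: P = 40 - 5Q.
Pre-tax equilibrium: 40 - 5Q = 24 + 2.5Q gives Q* = 2.1333, P* = 29.3333.
A tax on buyers shifts demand down by 4: (40 - 4) - 5Q = 24 + 2.5Q, so Q_t = 1.6. Buyers pay P_b = 32; sellers receive P_s = P_b - 4 = 28.
PS falls from (1/2)(2.1333)(5.3333) = 5.6889 to (1/2)(1.6)(4) = 3.2, a change of -2.4889.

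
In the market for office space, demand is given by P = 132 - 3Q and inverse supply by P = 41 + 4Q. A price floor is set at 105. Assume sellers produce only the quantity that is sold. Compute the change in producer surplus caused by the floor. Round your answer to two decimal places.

76.00

Free-market equilibrium: 132 - 3Q = 41 + 4Q gives Q* = 13, P* = 93.
At the floor price 105, quantity demanded is (132 - 105)/3 = 9; demand is the short side, so Q = 9 trades at P = 105.
PS goes from (1/2)(13)(52) = 338 to 414 (computed as (105 - 41)(9) - (1/2)(4)(9)^2), a change of 76.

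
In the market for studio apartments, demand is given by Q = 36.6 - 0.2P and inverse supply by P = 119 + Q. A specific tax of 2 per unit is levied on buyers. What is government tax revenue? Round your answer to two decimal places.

20.67

Rewriting demand in inverse form: P = 183 - 5Q.
Pre-tax equilibrium: 183 - 5Q = 119 + Q gives Q* = 10.6667, P* = 129.6667.
A tax on buyers shifts demand down by 2: (183 - 2) - 5Q = 119 + Q, so Q_t = 10.3333. Buyers pay P_b = 131.3333; sellers receive P_s = P_b - 2 = 129.3333.
Revenue is the tax times quantity traded: 2 x 10.3333 = 20.6667.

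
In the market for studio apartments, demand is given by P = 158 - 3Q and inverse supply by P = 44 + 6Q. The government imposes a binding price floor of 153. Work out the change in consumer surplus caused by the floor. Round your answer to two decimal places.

-236.50

Without the control, 158 - 3Q = 44 + 6Q so Q* = 12.6667 and P* = 120.
At the floor price 153, quantity demanded is (158 - 153)/3 = 1.6667; demand is the short side, so Q = 1.6667 trades at P = 153.
CS goes from (1/2)(12.6667)(38) = 240.6667 to 4.1667 (computed as (158 - 153)(1.6667) - (1/2)(3)(1.6667)^2), a change of -236.5.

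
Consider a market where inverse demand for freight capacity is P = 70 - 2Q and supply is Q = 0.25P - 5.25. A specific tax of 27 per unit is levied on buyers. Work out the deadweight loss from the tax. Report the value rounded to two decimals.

60.75

Rewriting supply in inverse form: P = 21 + 4Q.
Pre-tax equilibrium: 70 - 2Q = 21 + 4Q gives Q* = 8.1667, P* = 53.6667.
A tax on buyers shifts demand down by 27: (70 - 27) - 2Q = 21 + 4Q, so Q_t = 3.6667. Buyers pay P_b = 62.6667; sellers receive P_s = P_b - 27 = 35.6667.
Deadweight loss is the triangle between the curves from Q_t to Q*: (1/2)(8.1667 - 3.6667)(27) = 60.75.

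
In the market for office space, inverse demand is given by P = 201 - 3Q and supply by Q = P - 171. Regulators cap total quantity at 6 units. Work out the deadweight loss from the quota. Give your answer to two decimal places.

4.50

Rewriting supply in inverse form: P = 171 + Q.
Without the quota, 201 - 3Q = 171 + Q gives Q* = 7.5.
At Q = 6 the demand price is 201 - 3(6) = 183 and the supply price is 171 + (6) = 177.
DWL = (1/2)(gap between curves at 6) x (Q* - 6) = (1/2)(6)(1.5) = 4.5.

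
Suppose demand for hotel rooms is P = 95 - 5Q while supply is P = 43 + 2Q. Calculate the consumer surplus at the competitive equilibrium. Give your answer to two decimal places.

137.96

Equilibrium: 95 - 5Q = 43 + 2Q, so Q* = 7.4286 and P* = 57.8571.
Consumer surplus is the triangle under demand above P*: (1/2)(7.4286)(95 - 57.8571) = (1/2)(7.4286)(37.1429) = 137.9592.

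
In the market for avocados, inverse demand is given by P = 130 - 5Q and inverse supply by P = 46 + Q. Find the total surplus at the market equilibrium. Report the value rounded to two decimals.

Equilibrium: 130 - 5Q = 46 + Q, so Q* = 14 and P* = 60.
Total surplus is the full triangle between the curves from 0 to Q*: (1/2)(14)(130 - 46) = 588.

588.00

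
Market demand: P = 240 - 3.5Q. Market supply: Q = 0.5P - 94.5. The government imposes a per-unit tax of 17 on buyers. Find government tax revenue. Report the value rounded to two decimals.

105.09

Rewriting supply in inverse form: P = 189 + 2Q.
Pre-tax equilibrium: 240 - 3.5Q = 189 + 2Q gives Q* = 9.2727, P* = 207.5455.
With the tax, buyers' net willingness to pay falls by 17: (240 - 17) - 3.5Q = 189 + 2Q, so Q_t = 6.1818. Buyers pay P_b = 218.3636; sellers receive P_s = P_b - 17 = 201.3636.
Tax revenue = t x Q_t = 17 x 6.1818 = 105.0909.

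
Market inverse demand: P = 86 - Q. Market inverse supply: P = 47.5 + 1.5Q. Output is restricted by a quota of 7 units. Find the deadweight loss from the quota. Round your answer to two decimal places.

Unrestricted equilibrium: Q* = (86 - 47.5)/(1 + 1.5) = 15.4.
At Q = 7 the demand price is 86 - (7) = 79 and the supply price is 47.5 + 1.5(7) = 58.
Deadweight loss is the triangle between the curves from 7 to 15.4: (1/2)(79 - 58)(15.4 - 7) = 88.2.

88.20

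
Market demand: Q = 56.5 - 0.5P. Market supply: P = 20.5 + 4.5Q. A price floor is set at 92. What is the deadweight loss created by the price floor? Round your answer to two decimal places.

45.24

Rewriting demand in inverse form: P = 113 - 2Q.
Without the control, 113 - 2Q = 20.5 + 4.5Q so Q* = 14.2308 and P* = 84.5385.
At the floor price 92, quantity demanded is (113 - 92)/2 = 10.5; demand is the short side, so Q = 10.5 trades at P = 92.
At Q = 10.5 the demand price is 92 and the supply price is 67.75. Deadweight loss is the triangle between the curves from 10.5 to 14.2308: (1/2)(92 - 67.75)(14.2308 - 10.5) = 45.2356.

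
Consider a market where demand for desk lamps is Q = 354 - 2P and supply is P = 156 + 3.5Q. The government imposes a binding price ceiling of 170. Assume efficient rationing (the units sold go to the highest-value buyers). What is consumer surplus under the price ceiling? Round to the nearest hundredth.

Rewriting demand in inverse form: P = 177 - 0.5Q.
Free-market equilibrium: 177 - 0.5Q = 156 + 3.5Q gives Q* = 5.25, P* = 174.375.
At the ceiling price 170, quantity supplied is (170 - 156)/3.5 = 4; supply is the short side, so Q = 4 trades at P = 170.
The demand price at Q = 4 is 175. CS is the trapezoid between demand and 170 over [0, 4]: (1/2)[(177 - 170) + (175 - 170)](4) = 24.

24.00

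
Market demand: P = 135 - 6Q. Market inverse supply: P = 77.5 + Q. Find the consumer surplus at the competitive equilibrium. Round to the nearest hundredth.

Set 135 - 6Q = 77.5 + Q, which gives 57.5 = 7Q, so Q* = 8.2143 and P* = 135 - 6(8.2143) = 85.7143.
CS is the area between the demand curve and P* from 0 to Q*: (1/2)(8.2143)(49.2857) = 202.4235.

202.42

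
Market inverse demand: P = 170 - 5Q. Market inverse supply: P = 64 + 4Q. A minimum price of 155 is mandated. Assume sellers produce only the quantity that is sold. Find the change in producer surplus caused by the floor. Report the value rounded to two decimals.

Without the control, 170 - 5Q = 64 + 4Q so Q* = 11.7778 and P* = 111.1111.
At the floor price 155, quantity demanded is (170 - 155)/5 = 3; demand is the short side, so Q = 3 trades at P = 155.
PS goes from (1/2)(11.7778)(47.1111) = 277.4321 to 255 (computed as (155 - 64)(3) - (1/2)(4)(3)^2), a change of -22.4321.

-22.43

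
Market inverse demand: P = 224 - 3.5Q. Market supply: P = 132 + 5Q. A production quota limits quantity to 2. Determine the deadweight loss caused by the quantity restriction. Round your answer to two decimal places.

330.88

Unrestricted equilibrium: Q* = (224 - 132)/(3.5 + 5) = 10.8235.
At Q = 2 the demand price is 224 - 3.5(2) = 217 and the supply price is 132 + 5(2) = 142.
DWL = (1/2)(gap between curves at 2) x (Q* - 2) = (1/2)(75)(8.8235) = 330.8824.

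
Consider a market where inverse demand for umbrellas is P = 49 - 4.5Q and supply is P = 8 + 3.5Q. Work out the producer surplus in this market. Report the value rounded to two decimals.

45.96

Setting demand equal to supply, 41 = 8Q, so Q* = 5.125 and P* = 25.9375.
The supply curve's price intercept is 8, so PS = (1/2)(Q*)(P* - 8) = (1/2)(5.125)(17.9375) = 45.9648.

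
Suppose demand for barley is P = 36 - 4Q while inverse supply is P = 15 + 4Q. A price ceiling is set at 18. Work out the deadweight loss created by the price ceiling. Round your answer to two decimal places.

Free-market equilibrium: 36 - 4Q = 15 + 4Q gives Q* = 2.625, P* = 25.5.
At P = 18, sellers supply (18 - 15)/4 = 0.75 while buyers want more, so the quantity traded is 0.75 at price 18.
At Q = 0.75 the demand price is 33 and the supply price is 18. Deadweight loss is the triangle between the curves from 0.75 to 2.625: (1/2)(33 - 18)(2.625 - 0.75) = 14.0625.

14.06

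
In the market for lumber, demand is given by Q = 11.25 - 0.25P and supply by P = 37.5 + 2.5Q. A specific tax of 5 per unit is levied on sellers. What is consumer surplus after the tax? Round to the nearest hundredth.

Rewriting demand in inverse form: P = 45 - 4Q.
Pre-tax equilibrium: 45 - 4Q = 37.5 + 2.5Q gives Q* = 1.1538, P* = 40.3846.
A tax on sellers shifts supply up by 5: 45 - 4Q = 37.5 + 2.5Q + 5, so Q_t = 0.3846. Buyers pay P_b = 43.4615; sellers receive P_s = P_b - 5 = 38.4615.
CS = (1/2)(Q_t)(45 - P_b) = (1/2)(0.3846)(1.5385) = 0.2959.

0.30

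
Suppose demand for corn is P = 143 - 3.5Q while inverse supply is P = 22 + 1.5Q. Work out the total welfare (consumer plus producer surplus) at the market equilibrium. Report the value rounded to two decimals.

1464.10

Setting demand equal to supply, 121 = 5Q, so Q* = 24.2 and P* = 58.3.
CS = (1/2)(24.2)(84.7) = 1024.87 and PS = (1/2)(24.2)(36.3) = 439.23, so total surplus = 1464.1.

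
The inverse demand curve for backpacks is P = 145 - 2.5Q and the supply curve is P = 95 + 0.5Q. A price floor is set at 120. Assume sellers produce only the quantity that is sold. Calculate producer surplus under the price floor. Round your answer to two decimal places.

Without the control, 145 - 2.5Q = 95 + 0.5Q so Q* = 16.6667 and P* = 103.3333.
At the floor price 120, quantity demanded is (145 - 120)/2.5 = 10; demand is the short side, so Q = 10 trades at P = 120.
The supply price at Q = 10 is 100. PS is the trapezoid between 120 and supply over [0, 10]: (1/2)[(120 - 95) + (120 - 100)](10) = 225.

225.00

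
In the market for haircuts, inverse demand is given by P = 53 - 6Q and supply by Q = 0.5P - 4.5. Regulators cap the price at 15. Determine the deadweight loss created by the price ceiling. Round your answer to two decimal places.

25.00

Rewriting supply in inverse form: P = 9 + 2Q.
Without the control, 53 - 6Q = 9 + 2Q so Q* = 5.5 and P* = 20.
At P = 15, sellers supply (15 - 9)/2 = 3 while buyers want more, so the quantity traded is 3 at price 15.
At Q = 3 the demand price is 35 and the supply price is 15. Deadweight loss is the triangle between the curves from 3 to 5.5: (1/2)(35 - 15)(5.5 - 3) = 25.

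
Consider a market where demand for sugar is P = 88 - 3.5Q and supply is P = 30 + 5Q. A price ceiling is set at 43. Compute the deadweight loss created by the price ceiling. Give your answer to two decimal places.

75.81

Without the control, 88 - 3.5Q = 30 + 5Q so Q* = 6.8235 and P* = 64.1176.
At P = 43, sellers supply (43 - 30)/5 = 2.6 while buyers want more, so the quantity traded is 2.6 at price 43.
The lost-trades triangle has base Q* - 2.6 = 4.2235 and height equal to the gap between the curves at Q = 2.6, which is 78.9 - 43 = 35.9. DWL = (1/2)(4.2235)(35.9) = 75.8124.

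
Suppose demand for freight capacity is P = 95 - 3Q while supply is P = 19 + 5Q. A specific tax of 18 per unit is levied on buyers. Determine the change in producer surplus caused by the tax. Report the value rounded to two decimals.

Pre-tax equilibrium: 95 - 3Q = 19 + 5Q gives Q* = 9.5, P* = 66.5.
A tax on buyers shifts demand down by 18: (95 - 18) - 3Q = 19 + 5Q, so Q_t = 7.25. Buyers pay P_b = 73.25; sellers receive P_s = P_b - 18 = 55.25.
Producers lose the trapezoid between P_s and P* out to Q_t plus the triangle from Q_t to Q*: change in PS = 131.4062 - 225.625 = -94.2188.

-94.22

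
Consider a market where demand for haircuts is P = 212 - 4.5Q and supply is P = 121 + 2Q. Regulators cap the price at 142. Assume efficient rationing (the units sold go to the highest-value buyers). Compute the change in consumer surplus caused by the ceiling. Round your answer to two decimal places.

Without the control, 212 - 4.5Q = 121 + 2Q so Q* = 14 and P* = 149.
At P = 142, sellers supply (142 - 121)/2 = 10.5 while buyers want more, so the quantity traded is 10.5 at price 142.
CS goes from (1/2)(14)(63) = 441 to 486.9375 (computed as (212 - 142)(10.5) - (1/2)(4.5)(10.5)^2), a change of 45.9375.

45.94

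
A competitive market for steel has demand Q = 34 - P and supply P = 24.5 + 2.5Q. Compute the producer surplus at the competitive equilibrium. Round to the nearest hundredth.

9.21

Rewriting demand in inverse form: P = 34 - Q.
Equilibrium: 34 - Q = 24.5 + 2.5Q, so Q* = 2.7143 and P* = 31.2857.
PS is the area between P* and the supply curve from 0 to Q*: (1/2)(2.7143)(6.7857) = 9.2092.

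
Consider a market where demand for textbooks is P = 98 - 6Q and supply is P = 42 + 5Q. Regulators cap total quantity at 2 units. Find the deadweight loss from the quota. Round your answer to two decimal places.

Without the quota, 98 - 6Q = 42 + 5Q gives Q* = 5.0909.
At Q = 2 the demand price is 98 - 6(2) = 86 and the supply price is 42 + 5(2) = 52.
DWL = (1/2)(gap between curves at 2) x (Q* - 2) = (1/2)(34)(3.0909) = 52.5455.

52.55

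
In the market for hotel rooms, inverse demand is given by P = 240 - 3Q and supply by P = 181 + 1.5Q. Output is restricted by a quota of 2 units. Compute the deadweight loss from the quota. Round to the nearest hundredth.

277.78

Without the quota, 240 - 3Q = 181 + 1.5Q gives Q* = 13.1111.
At Q = 2 the demand price is 240 - 3(2) = 234 and the supply price is 181 + 1.5(2) = 184.
Deadweight loss is the triangle between the curves from 2 to 13.1111: (1/2)(234 - 184)(13.1111 - 2) = 277.7778.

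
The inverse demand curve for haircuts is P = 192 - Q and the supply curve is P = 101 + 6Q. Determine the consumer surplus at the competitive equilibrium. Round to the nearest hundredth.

84.50

Setting demand equal to supply, 91 = 7Q, so Q* = 13 and P* = 179.
CS is the area between the demand curve and P* from 0 to Q*: (1/2)(13)(13) = 84.5.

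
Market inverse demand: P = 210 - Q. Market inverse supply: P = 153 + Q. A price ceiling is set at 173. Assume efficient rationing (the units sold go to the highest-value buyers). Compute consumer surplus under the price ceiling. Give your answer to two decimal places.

540.00

Free-market equilibrium: 210 - Q = 153 + Q gives Q* = 28.5, P* = 181.5.
At the ceiling price 173, quantity supplied is (173 - 153)/1 = 20; supply is the short side, so Q = 20 trades at P = 173.
The demand price at Q = 20 is 190. CS is the trapezoid between demand and 173 over [0, 20]: (1/2)[(210 - 173) + (190 - 173)](20) = 540.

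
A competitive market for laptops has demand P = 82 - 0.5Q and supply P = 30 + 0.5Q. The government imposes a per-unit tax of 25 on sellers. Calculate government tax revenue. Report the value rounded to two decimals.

Without the tax, 82 - 0.5Q = 30 + 0.5Q so Q* = 52 and P* = 56.
A tax on sellers shifts supply up by 25: 82 - 0.5Q = 30 + 0.5Q + 25, so Q_t = 27. Buyers pay P_b = 68.5; sellers receive P_s = P_b - 25 = 43.5.
Revenue is the tax times quantity traded: 25 x 27 = 675.

675.00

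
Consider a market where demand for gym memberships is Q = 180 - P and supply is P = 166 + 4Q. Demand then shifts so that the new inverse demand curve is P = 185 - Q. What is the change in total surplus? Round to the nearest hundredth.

16.50

Rewriting demand in inverse form: P = 180 - Q.
Initial equilibrium: Q_0 = 2.8, P_0 = 177.2; CS_0 = (1/2)(2.8)(2.8) = 3.92, PS_0 = (1/2)(2.8)(11.2) = 15.68.
New equilibrium: 185 - Q = 166 + 4Q gives Q_1 = 3.8, P_1 = 181.2; CS_1 = 7.22, PS_1 = 28.88.
Change in total surplus = (7.22 + 28.88) - (3.92 + 15.68) = 16.5.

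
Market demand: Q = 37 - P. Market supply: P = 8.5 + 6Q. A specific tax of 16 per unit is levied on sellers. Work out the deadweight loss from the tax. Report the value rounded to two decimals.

Rewriting demand in inverse form: P = 37 - Q.
Pre-tax equilibrium: 37 - Q = 8.5 + 6Q gives Q* = 4.0714, P* = 32.9286.
With the tax, sellers need 16 more per unit: 37 - Q = 8.5 + 6Q + 16, so Q_t = 1.7857. Buyers pay P_b = 35.2143; sellers receive P_s = P_b - 16 = 19.2143.
Deadweight loss is the triangle between the curves from Q_t to Q*: (1/2)(4.0714 - 1.7857)(16) = 18.2857.

18.29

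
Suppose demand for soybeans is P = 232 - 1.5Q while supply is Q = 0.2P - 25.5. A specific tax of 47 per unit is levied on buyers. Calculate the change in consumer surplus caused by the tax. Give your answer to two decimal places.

-135.16

Rewriting supply in inverse form: P = 127.5 + 5Q.
Without the tax, 232 - 1.5Q = 127.5 + 5Q so Q* = 16.0769 and P* = 207.8846.
A tax on buyers shifts demand down by 47: (232 - 47) - 1.5Q = 127.5 + 5Q, so Q_t = 8.8462. Buyers pay P_b = 218.7308; sellers receive P_s = P_b - 47 = 171.7308.
Consumers lose the trapezoid between P* and P_b out to Q_t plus the triangle from Q_t to Q*: change in CS = 58.6908 - 193.8506 = -135.1598.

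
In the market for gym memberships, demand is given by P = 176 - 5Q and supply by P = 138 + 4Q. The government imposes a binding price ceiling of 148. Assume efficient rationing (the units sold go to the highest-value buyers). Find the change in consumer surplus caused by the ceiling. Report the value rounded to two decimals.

Free-market equilibrium: 176 - 5Q = 138 + 4Q gives Q* = 4.2222, P* = 154.8889.
At the ceiling price 148, quantity supplied is (148 - 138)/4 = 2.5; supply is the short side, so Q = 2.5 trades at P = 148.
CS goes from (1/2)(4.2222)(21.1111) = 44.5679 to 54.375 (computed as (176 - 148)(2.5) - (1/2)(5)(2.5)^2), a change of 9.8071.

9.81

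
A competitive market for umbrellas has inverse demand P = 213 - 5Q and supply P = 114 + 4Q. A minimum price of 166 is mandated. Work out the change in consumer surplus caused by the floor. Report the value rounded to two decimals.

-81.60

Free-market equilibrium: 213 - 5Q = 114 + 4Q gives Q* = 11, P* = 158.
At P = 166, buyers demand (213 - 166)/5 = 9.4 while sellers would supply more, so the quantity traded is 9.4 at price 166.
CS goes from (1/2)(11)(55) = 302.5 to 220.9 (computed as (213 - 166)(9.4) - (1/2)(5)(9.4)^2), a change of -81.6.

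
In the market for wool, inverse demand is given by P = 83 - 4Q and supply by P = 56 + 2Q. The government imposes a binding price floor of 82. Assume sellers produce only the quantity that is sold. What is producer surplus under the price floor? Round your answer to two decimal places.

Free-market equilibrium: 83 - 4Q = 56 + 2Q gives Q* = 4.5, P* = 65.
At P = 82, buyers demand (83 - 82)/4 = 0.25 while sellers would supply more, so the quantity traded is 0.25 at price 82.
The supply price at Q = 0.25 is 56.5. PS is the trapezoid between 82 and supply over [0, 0.25]: (1/2)[(82 - 56) + (82 - 56.5)](0.25) = 6.4375.

6.44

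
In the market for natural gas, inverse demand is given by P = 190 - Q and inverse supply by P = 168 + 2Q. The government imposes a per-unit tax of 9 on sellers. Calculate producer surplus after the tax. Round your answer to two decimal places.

18.78

Pre-tax equilibrium: 190 - Q = 168 + 2Q gives Q* = 7.3333, P* = 182.6667.
A tax on sellers shifts supply up by 9: 190 - Q = 168 + 2Q + 9, so Q_t = 4.3333. Buyers pay P_b = 185.6667; sellers receive P_s = P_b - 9 = 176.6667.
Producer surplus is the triangle above supply below P_s: (1/2)(4.3333)(176.6667 - 168) = 18.7778.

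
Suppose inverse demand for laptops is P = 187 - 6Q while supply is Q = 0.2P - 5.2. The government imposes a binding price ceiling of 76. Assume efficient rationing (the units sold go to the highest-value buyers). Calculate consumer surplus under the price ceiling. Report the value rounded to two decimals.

Rewriting supply in inverse form: P = 26 + 5Q.
Free-market equilibrium: 187 - 6Q = 26 + 5Q gives Q* = 14.6364, P* = 99.1818.
At the ceiling price 76, quantity supplied is (76 - 26)/5 = 10; supply is the short side, so Q = 10 trades at P = 76.
The demand price at Q = 10 is 127. CS is the trapezoid between demand and 76 over [0, 10]: (1/2)[(187 - 76) + (127 - 76)](10) = 810.

810.00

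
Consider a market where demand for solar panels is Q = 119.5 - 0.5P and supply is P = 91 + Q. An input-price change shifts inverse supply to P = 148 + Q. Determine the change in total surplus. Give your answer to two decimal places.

Rewriting demand in inverse form: P = 239 - 2Q.
Initial equilibrium: Q_0 = 49.3333, P_0 = 140.3333; CS_0 = (1/2)(49.3333)(98.6667) = 2433.7778, PS_0 = (1/2)(49.3333)(49.3333) = 1216.8889.
New equilibrium: 239 - 2Q = 148 + Q gives Q_1 = 30.3333, P_1 = 178.3333; CS_1 = 920.1111, PS_1 = 460.0556.
Change in total surplus = (920.1111 + 460.0556) - (2433.7778 + 1216.8889) = -2270.5.

-2270.50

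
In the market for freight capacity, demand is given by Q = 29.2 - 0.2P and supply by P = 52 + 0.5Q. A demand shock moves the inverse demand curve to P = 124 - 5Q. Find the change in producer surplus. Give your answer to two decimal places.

-30.18

Rewriting demand in inverse form: P = 146 - 5Q.
Initial equilibrium: Q_0 = 17.0909, P_0 = 60.5455; CS_0 = (1/2)(17.0909)(85.4545) = 730.2479, PS_0 = (1/2)(17.0909)(8.5455) = 73.0248.
New equilibrium: 124 - 5Q = 52 + 0.5Q gives Q_1 = 13.0909, P_1 = 58.5455; CS_1 = 428.4298, PS_1 = 42.843.
Change in producer surplus = 42.843 - 73.0248 = -30.1818.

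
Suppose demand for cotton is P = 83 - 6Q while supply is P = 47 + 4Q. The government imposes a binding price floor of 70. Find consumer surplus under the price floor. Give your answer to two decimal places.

Without the control, 83 - 6Q = 47 + 4Q so Q* = 3.6 and P* = 61.4.
At the floor price 70, quantity demanded is (83 - 70)/6 = 2.1667; demand is the short side, so Q = 2.1667 trades at P = 70.
CS is the triangle under demand above 70: (1/2)(2.1667)(83 - 70) = 14.0833.

14.08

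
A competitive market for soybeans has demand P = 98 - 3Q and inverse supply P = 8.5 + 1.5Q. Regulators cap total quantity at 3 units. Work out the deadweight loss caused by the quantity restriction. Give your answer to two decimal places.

Without the quota, 98 - 3Q = 8.5 + 1.5Q gives Q* = 19.8889.
At Q = 3 the demand price is 98 - 3(3) = 89 and the supply price is 8.5 + 1.5(3) = 13.
DWL = (1/2)(gap between curves at 3) x (Q* - 3) = (1/2)(76)(16.8889) = 641.7778.

641.78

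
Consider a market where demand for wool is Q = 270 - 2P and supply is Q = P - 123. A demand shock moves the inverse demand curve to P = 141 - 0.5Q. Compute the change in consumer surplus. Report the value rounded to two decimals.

20.00

Rewriting demand in inverse form: P = 135 - 0.5Q.
Rewriting supply in inverse form: P = 123 + Q.
Initial equilibrium: Q_0 = 8, P_0 = 131; CS_0 = (1/2)(8)(4) = 16, PS_0 = (1/2)(8)(8) = 32.
New equilibrium: 141 - 0.5Q = 123 + Q gives Q_1 = 12, P_1 = 135; CS_1 = 36, PS_1 = 72.
Change in consumer surplus = 36 - 16 = 20.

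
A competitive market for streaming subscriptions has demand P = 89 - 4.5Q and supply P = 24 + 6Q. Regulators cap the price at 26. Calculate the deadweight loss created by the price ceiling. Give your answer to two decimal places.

180.11

Without the control, 89 - 4.5Q = 24 + 6Q so Q* = 6.1905 and P* = 61.1429.
At the ceiling price 26, quantity supplied is (26 - 24)/6 = 0.3333; supply is the short side, so Q = 0.3333 trades at P = 26.
At Q = 0.3333 the demand price is 87.5 and the supply price is 26. Deadweight loss is the triangle between the curves from 0.3333 to 6.1905: (1/2)(87.5 - 26)(6.1905 - 0.3333) = 180.1071.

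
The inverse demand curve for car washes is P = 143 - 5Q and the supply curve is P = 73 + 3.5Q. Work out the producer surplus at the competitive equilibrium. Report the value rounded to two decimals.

118.69

Set 143 - 5Q = 73 + 3.5Q, which gives 70 = 8.5Q, so Q* = 8.2353 and P* = 143 - 5(8.2353) = 101.8235.
Producer surplus is the triangle above supply below P*: (1/2)(8.2353)(101.8235 - 73) = (1/2)(8.2353)(28.8235) = 118.6851.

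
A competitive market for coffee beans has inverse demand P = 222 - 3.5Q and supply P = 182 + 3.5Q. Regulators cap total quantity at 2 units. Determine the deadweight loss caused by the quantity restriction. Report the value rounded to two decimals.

48.29

Unrestricted equilibrium: Q* = (222 - 182)/(3.5 + 3.5) = 5.7143.
At Q = 2 the demand price is 222 - 3.5(2) = 215 and the supply price is 182 + 3.5(2) = 189.
DWL = (1/2)(gap between curves at 2) x (Q* - 2) = (1/2)(26)(3.7143) = 48.2857.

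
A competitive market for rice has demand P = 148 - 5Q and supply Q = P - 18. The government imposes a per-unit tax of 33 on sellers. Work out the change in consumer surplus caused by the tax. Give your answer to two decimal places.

Rewriting supply in inverse form: P = 18 + Q.
Without the tax, 148 - 5Q = 18 + Q so Q* = 21.6667 and P* = 39.6667.
With the tax, sellers need 33 more per unit: 148 - 5Q = 18 + Q + 33, so Q_t = 16.1667. Buyers pay P_b = 67.1667; sellers receive P_s = P_b - 33 = 34.1667.
Consumers lose the trapezoid between P* and P_b out to Q_t plus the triangle from Q_t to Q*: change in CS = 653.4028 - 1173.6111 = -520.2083.

-520.21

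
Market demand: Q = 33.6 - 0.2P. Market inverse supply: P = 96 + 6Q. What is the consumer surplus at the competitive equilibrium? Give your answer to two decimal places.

Rewriting demand in inverse form: P = 168 - 5Q.
Setting demand equal to supply, 72 = 11Q, so Q* = 6.5455 and P* = 135.2727.
Consumer surplus is the triangle under demand above P*: (1/2)(6.5455)(168 - 135.2727) = (1/2)(6.5455)(32.7273) = 107.1074.

107.11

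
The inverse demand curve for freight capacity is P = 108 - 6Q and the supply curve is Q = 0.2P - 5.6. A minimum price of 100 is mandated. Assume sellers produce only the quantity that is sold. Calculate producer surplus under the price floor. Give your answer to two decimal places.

Rewriting supply in inverse form: P = 28 + 5Q.
Free-market equilibrium: 108 - 6Q = 28 + 5Q gives Q* = 7.2727, P* = 64.3636.
At P = 100, buyers demand (108 - 100)/6 = 1.3333 while sellers would supply more, so the quantity traded is 1.3333 at price 100.
The supply price at Q = 1.3333 is 34.6667. PS is the trapezoid between 100 and supply over [0, 1.3333]: (1/2)[(100 - 28) + (100 - 34.6667)](1.3333) = 91.5556.

91.56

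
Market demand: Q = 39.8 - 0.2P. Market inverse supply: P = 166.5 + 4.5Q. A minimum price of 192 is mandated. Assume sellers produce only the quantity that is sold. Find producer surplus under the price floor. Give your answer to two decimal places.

31.29

Rewriting demand in inverse form: P = 199 - 5Q.
Without the control, 199 - 5Q = 166.5 + 4.5Q so Q* = 3.4211 and P* = 181.8947.
At P = 192, buyers demand (199 - 192)/5 = 1.4 while sellers would supply more, so the quantity traded is 1.4 at price 192.
The supply price at Q = 1.4 is 172.8. PS is the trapezoid between 192 and supply over [0, 1.4]: (1/2)[(192 - 166.5) + (192 - 172.8)](1.4) = 31.29.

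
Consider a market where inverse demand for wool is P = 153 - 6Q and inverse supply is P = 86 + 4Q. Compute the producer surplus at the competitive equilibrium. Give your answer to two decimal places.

89.78

Equilibrium: 153 - 6Q = 86 + 4Q, so Q* = 6.7 and P* = 112.8.
PS is the area between P* and the supply curve from 0 to Q*: (1/2)(6.7)(26.8) = 89.78.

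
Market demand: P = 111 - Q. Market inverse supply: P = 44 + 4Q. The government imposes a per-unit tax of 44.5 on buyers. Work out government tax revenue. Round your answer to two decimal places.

Without the tax, 111 - Q = 44 + 4Q so Q* = 13.4 and P* = 97.6.
With the tax, buyers' net willingness to pay falls by 44.5: (111 - 44.5) - Q = 44 + 4Q, so Q_t = 4.5. Buyers pay P_b = 106.5; sellers receive P_s = P_b - 44.5 = 62.
Revenue is the tax times quantity traded: 44.5 x 4.5 = 200.25.

200.25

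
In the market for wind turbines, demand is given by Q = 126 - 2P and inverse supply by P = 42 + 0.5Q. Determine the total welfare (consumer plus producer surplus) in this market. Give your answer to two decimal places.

Rewriting demand in inverse form: P = 63 - 0.5Q.
Equilibrium: 63 - 0.5Q = 42 + 0.5Q, so Q* = 21 and P* = 52.5.
Total surplus is the full triangle between the curves from 0 to Q*: (1/2)(21)(63 - 42) = 220.5.

220.50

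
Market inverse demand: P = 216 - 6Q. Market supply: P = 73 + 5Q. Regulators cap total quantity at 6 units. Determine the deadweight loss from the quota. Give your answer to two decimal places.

269.50

Unrestricted equilibrium: Q* = (216 - 73)/(6 + 5) = 13.
At Q = 6 the demand price is 216 - 6(6) = 180 and the supply price is 73 + 5(6) = 103.
Deadweight loss is the triangle between the curves from 6 to 13: (1/2)(180 - 103)(13 - 6) = 269.5.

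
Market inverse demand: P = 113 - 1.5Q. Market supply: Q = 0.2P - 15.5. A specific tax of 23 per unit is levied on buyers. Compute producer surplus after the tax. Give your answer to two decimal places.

9.25

Rewriting supply in inverse form: P = 77.5 + 5Q.
Pre-tax equilibrium: 113 - 1.5Q = 77.5 + 5Q gives Q* = 5.4615, P* = 104.8077.
A tax on buyers shifts demand down by 23: (113 - 23) - 1.5Q = 77.5 + 5Q, so Q_t = 1.9231. Buyers pay P_b = 110.1154; sellers receive P_s = P_b - 23 = 87.1154.
Producer surplus is the triangle above supply below P_s: (1/2)(1.9231)(87.1154 - 77.5) = 9.2456.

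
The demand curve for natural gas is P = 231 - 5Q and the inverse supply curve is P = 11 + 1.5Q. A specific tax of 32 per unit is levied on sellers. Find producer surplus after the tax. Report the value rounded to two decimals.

Pre-tax equilibrium: 231 - 5Q = 11 + 1.5Q gives Q* = 33.8462, P* = 61.7692.
A tax on sellers shifts supply up by 32: 231 - 5Q = 11 + 1.5Q + 32, so Q_t = 28.9231. Buyers pay P_b = 86.3846; sellers receive P_s = P_b - 32 = 54.3846.
Producer surplus is the triangle above supply below P_s: (1/2)(28.9231)(54.3846 - 11) = 627.4083.

627.41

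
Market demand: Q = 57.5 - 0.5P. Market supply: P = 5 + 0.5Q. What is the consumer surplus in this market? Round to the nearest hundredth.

Rewriting demand in inverse form: P = 115 - 2Q.
Equilibrium: 115 - 2Q = 5 + 0.5Q, so Q* = 44 and P* = 27.
The demand choke price is 115, so CS = (1/2)(Q*)(115 - P*) = (1/2)(44)(88) = 1936.

1936.00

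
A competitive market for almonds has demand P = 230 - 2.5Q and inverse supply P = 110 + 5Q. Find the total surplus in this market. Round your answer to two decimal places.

Setting demand equal to supply, 120 = 7.5Q, so Q* = 16 and P* = 190.
CS = (1/2)(16)(40) = 320 and PS = (1/2)(16)(80) = 640, so total surplus = 960.

960.00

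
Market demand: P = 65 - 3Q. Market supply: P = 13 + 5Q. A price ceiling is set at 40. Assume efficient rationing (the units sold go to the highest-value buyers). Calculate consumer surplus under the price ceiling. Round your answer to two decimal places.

Free-market equilibrium: 65 - 3Q = 13 + 5Q gives Q* = 6.5, P* = 45.5.
At the ceiling price 40, quantity supplied is (40 - 13)/5 = 5.4; supply is the short side, so Q = 5.4 trades at P = 40.
The demand price at Q = 5.4 is 48.8. CS is the trapezoid between demand and 40 over [0, 5.4]: (1/2)[(65 - 40) + (48.8 - 40)](5.4) = 91.26.

91.26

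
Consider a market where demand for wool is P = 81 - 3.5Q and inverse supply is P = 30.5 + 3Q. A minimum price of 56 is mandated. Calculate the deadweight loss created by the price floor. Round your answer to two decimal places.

1.28

Without the control, 81 - 3.5Q = 30.5 + 3Q so Q* = 7.7692 and P* = 53.8077.
At P = 56, buyers demand (81 - 56)/3.5 = 7.1429 while sellers would supply more, so the quantity traded is 7.1429 at price 56.
The lost-trades triangle has base Q* - 7.1429 = 0.6264 and height equal to the gap between the curves at Q = 7.1429, which is 56 - 51.9286 = 4.0714. DWL = (1/2)(0.6264)(4.0714) = 1.2751.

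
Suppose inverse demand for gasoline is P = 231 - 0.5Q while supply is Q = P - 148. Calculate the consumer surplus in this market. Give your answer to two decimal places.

Rewriting supply in inverse form: P = 148 + Q.
Equilibrium: 231 - 0.5Q = 148 + Q, so Q* = 55.3333 and P* = 203.3333.
Consumer surplus is the triangle under demand above P*: (1/2)(55.3333)(231 - 203.3333) = (1/2)(55.3333)(27.6667) = 765.4444.

765.44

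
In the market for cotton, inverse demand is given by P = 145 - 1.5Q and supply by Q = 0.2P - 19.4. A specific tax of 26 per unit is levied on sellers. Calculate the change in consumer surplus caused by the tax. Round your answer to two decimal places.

-32.31

Rewriting supply in inverse form: P = 97 + 5Q.
Pre-tax equilibrium: 145 - 1.5Q = 97 + 5Q gives Q* = 7.3846, P* = 133.9231.
With the tax, sellers need 26 more per unit: 145 - 1.5Q = 97 + 5Q + 26, so Q_t = 3.3846. Buyers pay P_b = 139.9231; sellers receive P_s = P_b - 26 = 113.9231.
CS falls from (1/2)(7.3846)(11.0769) = 40.8994 to (1/2)(3.3846)(5.0769) = 8.5917, a change of -32.3077.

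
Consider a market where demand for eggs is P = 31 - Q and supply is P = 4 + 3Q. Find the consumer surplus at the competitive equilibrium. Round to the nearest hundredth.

22.78

Setting demand equal to supply, 27 = 4Q, so Q* = 6.75 and P* = 24.25.
The demand choke price is 31, so CS = (1/2)(Q*)(31 - P*) = (1/2)(6.75)(6.75) = 22.7812.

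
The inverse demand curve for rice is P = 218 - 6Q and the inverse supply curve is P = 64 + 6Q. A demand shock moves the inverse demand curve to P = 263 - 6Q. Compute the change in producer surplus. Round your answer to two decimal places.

Initial equilibrium: Q_0 = 12.8333, P_0 = 141; CS_0 = (1/2)(12.8333)(77) = 494.0833, PS_0 = (1/2)(12.8333)(77) = 494.0833.
New equilibrium: 263 - 6Q = 64 + 6Q gives Q_1 = 16.5833, P_1 = 163.5; CS_1 = 825.0208, PS_1 = 825.0208.
Change in producer surplus = 825.0208 - 494.0833 = 330.9375.

330.94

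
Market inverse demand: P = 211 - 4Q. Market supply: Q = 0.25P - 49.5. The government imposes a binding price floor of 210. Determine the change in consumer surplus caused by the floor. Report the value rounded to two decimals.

Rewriting supply in inverse form: P = 198 + 4Q.
Free-market equilibrium: 211 - 4Q = 198 + 4Q gives Q* = 1.625, P* = 204.5.
At P = 210, buyers demand (211 - 210)/4 = 0.25 while sellers would supply more, so the quantity traded is 0.25 at price 210.
CS goes from (1/2)(1.625)(6.5) = 5.2812 to 0.125 (computed as (211 - 210)(0.25) - (1/2)(4)(0.25)^2), a change of -5.1562.

-5.16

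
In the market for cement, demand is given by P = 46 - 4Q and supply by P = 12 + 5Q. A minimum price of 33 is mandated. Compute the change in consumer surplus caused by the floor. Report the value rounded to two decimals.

-7.42

Without the control, 46 - 4Q = 12 + 5Q so Q* = 3.7778 and P* = 30.8889.
At the floor price 33, quantity demanded is (46 - 33)/4 = 3.25; demand is the short side, so Q = 3.25 trades at P = 33.
CS goes from (1/2)(3.7778)(15.1111) = 28.5432 to 21.125 (computed as (46 - 33)(3.25) - (1/2)(4)(3.25)^2), a change of -7.4182.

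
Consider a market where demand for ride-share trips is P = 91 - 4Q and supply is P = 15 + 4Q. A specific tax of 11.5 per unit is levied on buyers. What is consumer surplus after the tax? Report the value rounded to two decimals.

Pre-tax equilibrium: 91 - 4Q = 15 + 4Q gives Q* = 9.5, P* = 53.
With the tax, buyers' net willingness to pay falls by 11.5: (91 - 11.5) - 4Q = 15 + 4Q, so Q_t = 8.0625. Buyers pay P_b = 58.75; sellers receive P_s = P_b - 11.5 = 47.25.
Consumer surplus is the triangle under demand above P_b: (1/2)(8.0625)(91 - 58.75) = 130.0078.

130.01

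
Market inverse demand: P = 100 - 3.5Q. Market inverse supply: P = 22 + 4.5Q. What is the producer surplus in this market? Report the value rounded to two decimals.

Set 100 - 3.5Q = 22 + 4.5Q, which gives 78 = 8Q, so Q* = 9.75 and P* = 100 - 3.5(9.75) = 65.875.
The supply curve's price intercept is 22, so PS = (1/2)(Q*)(P* - 22) = (1/2)(9.75)(43.875) = 213.8906.

213.89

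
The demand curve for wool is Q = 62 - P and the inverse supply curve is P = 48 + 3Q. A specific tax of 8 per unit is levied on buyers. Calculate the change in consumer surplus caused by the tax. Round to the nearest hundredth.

-5.00

Rewriting demand in inverse form: P = 62 - Q.
Without the tax, 62 - Q = 48 + 3Q so Q* = 3.5 and P* = 58.5.
A tax on buyers shifts demand down by 8: (62 - 8) - Q = 48 + 3Q, so Q_t = 1.5. Buyers pay P_b = 60.5; sellers receive P_s = P_b - 8 = 52.5.
Consumers lose the trapezoid between P* and P_b out to Q_t plus the triangle from Q_t to Q*: change in CS = 1.125 - 6.125 = -5.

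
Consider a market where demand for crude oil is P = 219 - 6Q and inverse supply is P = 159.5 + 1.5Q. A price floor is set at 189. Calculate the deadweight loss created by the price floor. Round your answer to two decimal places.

Free-market equilibrium: 219 - 6Q = 159.5 + 1.5Q gives Q* = 7.9333, P* = 171.4.
At the floor price 189, quantity demanded is (219 - 189)/6 = 5; demand is the short side, so Q = 5 trades at P = 189.
At Q = 5 the demand price is 189 and the supply price is 167. Deadweight loss is the triangle between the curves from 5 to 7.9333: (1/2)(189 - 167)(7.9333 - 5) = 32.2667.

32.27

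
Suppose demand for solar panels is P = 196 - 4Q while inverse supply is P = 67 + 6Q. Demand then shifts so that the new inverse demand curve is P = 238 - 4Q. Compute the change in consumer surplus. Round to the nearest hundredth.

Initial equilibrium: Q_0 = 12.9, P_0 = 144.4; CS_0 = (1/2)(12.9)(51.6) = 332.82, PS_0 = (1/2)(12.9)(77.4) = 499.23.
New equilibrium: 238 - 4Q = 67 + 6Q gives Q_1 = 17.1, P_1 = 169.6; CS_1 = 584.82, PS_1 = 877.23.
Change in consumer surplus = 584.82 - 332.82 = 252.

252.00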